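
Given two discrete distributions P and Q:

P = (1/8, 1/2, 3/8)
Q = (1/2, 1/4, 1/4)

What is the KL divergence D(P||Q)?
D(P||Q) = Σ P(i) log₂(P(i)/Q(i))
  i=0: (1/8) × log₂((1/8)/(1/2)) = (1/8) × log₂(1/4) = -0.2500
  i=1: (1/2) × log₂((1/2)/(1/4)) = (1/2) × log₂(2) = 0.5000
  i=2: (3/8) × log₂((3/8)/(1/4)) = (3/8) × log₂(3/2) = 0.2194
D(P||Q) = -0.2500 + 0.5000 + 0.2194
  = 0.4694 bits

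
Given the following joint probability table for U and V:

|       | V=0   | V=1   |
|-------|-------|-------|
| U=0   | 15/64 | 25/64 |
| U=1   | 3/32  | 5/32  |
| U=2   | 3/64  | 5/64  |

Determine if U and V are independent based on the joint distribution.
Marginal P(U) (row sums):
  P(U=0) = 15/64 + 25/64 = 5/8
  P(U=1) = 3/32 + 5/32 = 1/4
  P(U=2) = 3/64 + 5/64 = 1/8
Marginal P(V) (column sums):
  P(V=0) = 15/64 + 3/32 + 3/64 = 3/8
  P(V=1) = 25/64 + 5/32 + 5/64 = 5/8

U and V are independent iff P(U=i,V=j) = P(U=i)·P(V=j) for every cell.
  P(U=0)·P(V=0) = 5/8 × 3/8 = 15/64 = P(U=0,V=0) ✓
  P(U=0)·P(V=1) = 5/8 × 5/8 = 25/64 = P(U=0,V=1) ✓
  P(U=1)·P(V=0) = 1/4 × 3/8 = 3/32 = P(U=1,V=0) ✓
  P(U=1)·P(V=1) = 1/4 × 5/8 = 5/32 = P(U=1,V=1) ✓
  P(U=2)·P(V=0) = 1/8 × 3/8 = 3/64 = P(U=2,V=0) ✓
  P(U=2)·P(V=1) = 1/8 × 5/8 = 5/64 = P(U=2,V=1) ✓

Yes, U and V are independent: every cell factors, so I(U;V) = 0 bits.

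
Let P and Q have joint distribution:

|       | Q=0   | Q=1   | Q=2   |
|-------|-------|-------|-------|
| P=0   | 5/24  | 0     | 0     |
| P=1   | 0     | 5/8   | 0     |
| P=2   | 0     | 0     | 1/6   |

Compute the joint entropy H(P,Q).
H(P,Q) = -Σ P(P,Q) log₂ P(P,Q), summed over the non-zero cells:
H(P,Q) = -[(5/24)·log₂(5/24) + (5/8)·log₂(5/8) + (1/6)·log₂(1/6)]
  = 0.4715 + 0.4238 + 0.4308
  = 1.3261 bits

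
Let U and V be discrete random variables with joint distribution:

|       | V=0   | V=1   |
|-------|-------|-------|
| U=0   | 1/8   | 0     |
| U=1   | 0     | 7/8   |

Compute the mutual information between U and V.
Marginal P(U) (row sums):
  P(U=0) = 1/8 + 0 = 1/8
  P(U=1) = 0 + 7/8 = 7/8
Marginal P(V) (column sums):
  P(V=0) = 1/8 + 0 = 1/8
  P(V=1) = 0 + 7/8 = 7/8

H(U) = -[(1/8)·log₂(1/8) + (7/8)·log₂(7/8)]
  = 0.3750 + 0.1686
  = 0.5436 bits
H(V) = -[(1/8)·log₂(1/8) + (7/8)·log₂(7/8)]
  = 0.3750 + 0.1686
  = 0.5436 bits
H(U,V) = -[(1/8)·log₂(1/8) + (7/8)·log₂(7/8)]
  = 0.3750 + 0.1686
  = 0.5436 bits

I(U;V) = H(U) + H(V) - H(U,V)
  = 0.5436 + 0.5436 - 0.5436
  = 0.5436 bits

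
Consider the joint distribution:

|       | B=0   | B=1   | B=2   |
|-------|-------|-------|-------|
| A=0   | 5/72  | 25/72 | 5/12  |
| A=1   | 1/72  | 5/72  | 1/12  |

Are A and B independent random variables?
Marginal P(A) (row sums):
  P(A=0) = 5/72 + 25/72 + 5/12 = 5/6
  P(A=1) = 1/72 + 5/72 + 1/12 = 1/6
Marginal P(B) (column sums):
  P(B=0) = 5/72 + 1/72 = 1/12
  P(B=1) = 25/72 + 5/72 = 5/12
  P(B=2) = 5/12 + 1/12 = 1/2

A and B are independent iff P(A=i,B=j) = P(A=i)·P(B=j) for every cell.
  P(A=0)·P(B=0) = 5/6 × 1/12 = 5/72 = P(A=0,B=0) ✓
  P(A=0)·P(B=1) = 5/6 × 5/12 = 25/72 = P(A=0,B=1) ✓
  P(A=0)·P(B=2) = 5/6 × 1/2 = 5/12 = P(A=0,B=2) ✓
  P(A=1)·P(B=0) = 1/6 × 1/12 = 1/72 = P(A=1,B=0) ✓
  P(A=1)·P(B=1) = 1/6 × 5/12 = 5/72 = P(A=1,B=1) ✓
  P(A=1)·P(B=2) = 1/6 × 1/2 = 1/12 = P(A=1,B=2) ✓

Yes, A and B are independent: every cell factors, so I(A;B) = 0 bits.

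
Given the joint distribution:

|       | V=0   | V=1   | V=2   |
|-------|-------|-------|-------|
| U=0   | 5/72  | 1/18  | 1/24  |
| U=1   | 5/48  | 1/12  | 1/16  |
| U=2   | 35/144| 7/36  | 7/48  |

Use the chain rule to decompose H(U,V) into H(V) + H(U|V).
By the chain rule: H(U,V) = H(V) + H(U|V)

Marginal P(V) (column sums):
  P(V=0) = 5/72 + 5/48 + 35/144 = 5/12
  P(V=1) = 1/18 + 1/12 + 7/36 = 1/3
  P(V=2) = 1/24 + 1/16 + 7/48 = 1/4
H(V) = -[(5/12)·log₂(5/12) + (1/3)·log₂(1/3) + (1/4)·log₂(1/4)]
  = 0.5263 + 0.5283 + 0.5000
  = 1.5546 bits
H(U|V) = -Σ P(U,V)·log₂ P(U|V), where P(U|V) = P(U,V) / P(V)
  (U=0,V=0): P(U|V) = (5/72)/(5/12) = 1/6;  -(5/72)·log₂(1/6) = 0.1795
  (U=0,V=1): P(U|V) = (1/18)/(1/3) = 1/6;  -(1/18)·log₂(1/6) = 0.1436
  (U=0,V=2): P(U|V) = (1/24)/(1/4) = 1/6;  -(1/24)·log₂(1/6) = 0.1077
  (U=1,V=0): P(U|V) = (5/48)/(5/12) = 1/4;  -(5/48)·log₂(1/4) = 0.2083
  (U=1,V=1): P(U|V) = (1/12)/(1/3) = 1/4;  -(1/12)·log₂(1/4) = 0.1667
  (U=1,V=2): P(U|V) = (1/16)/(1/4) = 1/4;  -(1/16)·log₂(1/4) = 0.1250
  (U=2,V=0): P(U|V) = (35/144)/(5/12) = 7/12;  -(35/144)·log₂(7/12) = 0.1890
  (U=2,V=1): P(U|V) = (7/36)/(1/3) = 7/12;  -(7/36)·log₂(7/12) = 0.1512
  (U=2,V=2): P(U|V) = (7/48)/(1/4) = 7/12;  -(7/48)·log₂(7/12) = 0.1134
H(U|V) = 0.1795 + 0.1436 + 0.1077 + 0.2083 + 0.1667 + 0.1250 + 0.1890 + 0.1512 + 0.1134
  = 1.3844 bits

H(U,V) = H(V) + H(U|V) = 1.5546 + 1.3844 = 2.9390 bits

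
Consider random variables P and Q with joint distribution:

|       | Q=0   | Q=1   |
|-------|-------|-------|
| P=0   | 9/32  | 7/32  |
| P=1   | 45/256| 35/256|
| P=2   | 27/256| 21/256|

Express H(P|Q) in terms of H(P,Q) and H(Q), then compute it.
H(P|Q) = H(P,Q) - H(Q)

Marginal P(Q) (column sums):
  P(Q=0) = 9/32 + 45/256 + 27/256 = 9/16
  P(Q=1) = 7/32 + 35/256 + 21/256 = 7/16

H(P,Q) = -[(9/32)·log₂(9/32) + (7/32)·log₂(7/32) + (45/256)·log₂(45/256) + (35/256)·log₂(35/256) + (27/256)·log₂(27/256) + (21/256)·log₂(21/256)]
  = 0.5147 + 0.4796 + 0.4409 + 0.3925 + 0.3423 + 0.2959
  = 2.4659 bits
H(Q) = -[(9/16)·log₂(9/16) + (7/16)·log₂(7/16)]
  = 0.4669 + 0.5218
  = 0.9887 bits

H(P|Q) = 2.4659 - 0.9887 = 1.4772 bits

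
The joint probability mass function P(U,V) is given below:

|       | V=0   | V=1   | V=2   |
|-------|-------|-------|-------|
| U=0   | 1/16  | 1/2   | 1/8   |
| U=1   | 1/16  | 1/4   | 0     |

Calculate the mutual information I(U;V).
Marginal P(U) (row sums):
  P(U=0) = 1/16 + 1/2 + 1/8 = 11/16
  P(U=1) = 1/16 + 1/4 + 0 = 5/16
Marginal P(V) (column sums):
  P(V=0) = 1/16 + 1/16 = 1/8
  P(V=1) = 1/2 + 1/4 = 3/4
  P(V=2) = 1/8 + 0 = 1/8

H(U) = -[(11/16)·log₂(11/16) + (5/16)·log₂(5/16)]
  = 0.3716 + 0.5244
  = 0.8960 bits
H(V) = -[(1/8)·log₂(1/8) + (3/4)·log₂(3/4) + (1/8)·log₂(1/8)]
  = 0.3750 + 0.3113 + 0.3750
  = 1.0613 bits
H(U,V) = -[(1/16)·log₂(1/16) + (1/2)·log₂(1/2) + (1/8)·log₂(1/8) + (1/16)·log₂(1/16) + (1/4)·log₂(1/4)]
  = 0.2500 + 0.5000 + 0.3750 + 0.2500 + 0.5000
  = 1.8750 bits

I(U;V) = H(U) + H(V) - H(U,V)
  = 0.8960 + 1.0613 - 1.8750
  = 0.0823 bits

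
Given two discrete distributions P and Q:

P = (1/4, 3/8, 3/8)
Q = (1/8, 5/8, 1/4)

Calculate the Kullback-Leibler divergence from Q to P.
D(P||Q) = Σ P(i) log₂(P(i)/Q(i))
  i=0: (1/4) × log₂((1/4)/(1/8)) = (1/4) × log₂(2) = 0.2500
  i=1: (3/8) × log₂((3/8)/(5/8)) = (3/8) × log₂(3/5) = -0.2764
  i=2: (3/8) × log₂((3/8)/(1/4)) = (3/8) × log₂(3/2) = 0.2194
D(P||Q) = 0.2500 - 0.2764 + 0.2194
  = 0.1930 bits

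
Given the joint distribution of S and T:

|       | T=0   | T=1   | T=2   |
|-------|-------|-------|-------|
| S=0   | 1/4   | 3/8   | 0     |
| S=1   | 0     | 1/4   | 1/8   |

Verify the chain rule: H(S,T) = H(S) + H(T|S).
Left side:
H(S,T) = -[(1/4)·log₂(1/4) + (3/8)·log₂(3/8) + (1/4)·log₂(1/4) + (1/8)·log₂(1/8)]
  = 0.5000 + 0.5306 + 0.5000 + 0.3750
  = 1.9056 bits

Right side:
Marginal P(S) (row sums):
  P(S=0) = 1/4 + 3/8 + 0 = 5/8
  P(S=1) = 0 + 1/4 + 1/8 = 3/8
H(S) = -[(5/8)·log₂(5/8) + (3/8)·log₂(3/8)]
  = 0.4238 + 0.5306
  = 0.9544 bits
H(T|S) = -Σ P(S,T)·log₂ P(T|S), where P(T|S) = P(S,T) / P(S)
  (cells with P(S,T) = 0 contribute 0)
  (S=0,T=0): P(T|S) = (1/4)/(5/8) = 2/5;  -(1/4)·log₂(2/5) = 0.3305
  (S=0,T=1): P(T|S) = (3/8)/(5/8) = 3/5;  -(3/8)·log₂(3/5) = 0.2764
  (S=1,T=1): P(T|S) = (1/4)/(3/8) = 2/3;  -(1/4)·log₂(2/3) = 0.1462
  (S=1,T=2): P(T|S) = (1/8)/(3/8) = 1/3;  -(1/8)·log₂(1/3) = 0.1981
H(T|S) = 0.3305 + 0.2764 + 0.1462 + 0.1981
  = 0.9512 bits
H(S) + H(T|S) = 0.9544 + 0.9512 = 1.9056 bits

Both sides equal 1.9056 bits, so the chain rule holds ✓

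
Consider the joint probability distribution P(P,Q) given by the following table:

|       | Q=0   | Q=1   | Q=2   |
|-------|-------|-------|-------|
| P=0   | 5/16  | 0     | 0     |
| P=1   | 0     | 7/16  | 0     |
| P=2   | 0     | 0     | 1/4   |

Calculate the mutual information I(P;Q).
Marginal P(P) (row sums):
  P(P=0) = 5/16 + 0 + 0 = 5/16
  P(P=1) = 0 + 7/16 + 0 = 7/16
  P(P=2) = 0 + 0 + 1/4 = 1/4
Marginal P(Q) (column sums):
  P(Q=0) = 5/16 + 0 + 0 = 5/16
  P(Q=1) = 0 + 7/16 + 0 = 7/16
  P(Q=2) = 0 + 0 + 1/4 = 1/4

H(P) = -[(5/16)·log₂(5/16) + (7/16)·log₂(7/16) + (1/4)·log₂(1/4)]
  = 0.5244 + 0.5218 + 0.5000
  = 1.5462 bits
H(Q) = -[(5/16)·log₂(5/16) + (7/16)·log₂(7/16) + (1/4)·log₂(1/4)]
  = 0.5244 + 0.5218 + 0.5000
  = 1.5462 bits
H(P,Q) = -[(5/16)·log₂(5/16) + (7/16)·log₂(7/16) + (1/4)·log₂(1/4)]
  = 0.5244 + 0.5218 + 0.5000
  = 1.5462 bits

I(P;Q) = H(P) + H(Q) - H(P,Q)
  = 1.5462 + 1.5462 - 1.5462
  = 1.5462 bits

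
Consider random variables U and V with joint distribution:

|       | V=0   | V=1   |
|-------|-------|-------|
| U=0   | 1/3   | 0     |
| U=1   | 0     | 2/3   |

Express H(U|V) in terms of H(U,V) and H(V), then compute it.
H(U|V) = H(U,V) - H(V)

Marginal P(V) (column sums):
  P(V=0) = 1/3 + 0 = 1/3
  P(V=1) = 0 + 2/3 = 2/3

H(U,V) = -[(1/3)·log₂(1/3) + (2/3)·log₂(2/3)]
  = 0.5283 + 0.3900
  = 0.9183 bits
H(V) = -[(1/3)·log₂(1/3) + (2/3)·log₂(2/3)]
  = 0.5283 + 0.3900
  = 0.9183 bits

H(U|V) = 0.9183 - 0.9183 = 0.0000 bits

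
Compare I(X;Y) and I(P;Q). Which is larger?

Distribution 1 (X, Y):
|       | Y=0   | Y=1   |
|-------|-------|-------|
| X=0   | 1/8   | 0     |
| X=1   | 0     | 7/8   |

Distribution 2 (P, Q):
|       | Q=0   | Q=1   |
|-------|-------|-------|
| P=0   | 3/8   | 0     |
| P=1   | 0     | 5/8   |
Distribution 1 (X, Y):
Marginal P(X) (row sums):
  P(X=0) = 1/8 + 0 = 1/8
  P(X=1) = 0 + 7/8 = 7/8
Marginal P(Y) (column sums):
  P(Y=0) = 1/8 + 0 = 1/8
  P(Y=1) = 0 + 7/8 = 7/8

H(X) = -[(1/8)·log₂(1/8) + (7/8)·log₂(7/8)]
  = 0.3750 + 0.1686
  = 0.5436 bits
H(Y) = -[(1/8)·log₂(1/8) + (7/8)·log₂(7/8)]
  = 0.3750 + 0.1686
  = 0.5436 bits
H(X,Y) = -[(1/8)·log₂(1/8) + (7/8)·log₂(7/8)]
  = 0.3750 + 0.1686
  = 0.5436 bits

I(X;Y) = H(X) + H(Y) - H(X,Y)
  = 0.5436 + 0.5436 - 0.5436
  = 0.5436 bits

Distribution 2 (P, Q):
Marginal P(P) (row sums):
  P(P=0) = 3/8 + 0 = 3/8
  P(P=1) = 0 + 5/8 = 5/8
Marginal P(Q) (column sums):
  P(Q=0) = 3/8 + 0 = 3/8
  P(Q=1) = 0 + 5/8 = 5/8

H(P) = -[(3/8)·log₂(3/8) + (5/8)·log₂(5/8)]
  = 0.5306 + 0.4238
  = 0.9544 bits
H(Q) = -[(3/8)·log₂(3/8) + (5/8)·log₂(5/8)]
  = 0.5306 + 0.4238
  = 0.9544 bits
H(P,Q) = -[(3/8)·log₂(3/8) + (5/8)·log₂(5/8)]
  = 0.5306 + 0.4238
  = 0.9544 bits

I(P;Q) = H(P) + H(Q) - H(P,Q)
  = 0.9544 + 0.9544 - 0.9544
  = 0.9544 bits

I(P;Q) = 0.9544 bits > I(X;Y) = 0.5436 bits, so (P, Q) has the higher mutual information (stronger dependence).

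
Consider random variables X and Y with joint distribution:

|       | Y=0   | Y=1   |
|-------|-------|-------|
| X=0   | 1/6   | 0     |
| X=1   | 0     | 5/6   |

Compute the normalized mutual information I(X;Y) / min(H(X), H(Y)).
Marginal P(X) (row sums):
  P(X=0) = 1/6 + 0 = 1/6
  P(X=1) = 0 + 5/6 = 5/6
Marginal P(Y) (column sums):
  P(Y=0) = 1/6 + 0 = 1/6
  P(Y=1) = 0 + 5/6 = 5/6

H(X) = -[(1/6)·log₂(1/6) + (5/6)·log₂(5/6)]
  = 0.4308 + 0.2192
  = 0.6500 bits
H(Y) = -[(1/6)·log₂(1/6) + (5/6)·log₂(5/6)]
  = 0.4308 + 0.2192
  = 0.6500 bits
H(X,Y) = -[(1/6)·log₂(1/6) + (5/6)·log₂(5/6)]
  = 0.4308 + 0.2192
  = 0.6500 bits

I(X;Y) = H(X) + H(Y) - H(X,Y)
  = 0.6500 + 0.6500 - 0.6500
  = 0.6500 bits

min(H(X), H(Y)) = min(0.6500, 0.6500) = 0.6500 bits
Normalized MI = 0.6500 / 0.6500 = 1.0000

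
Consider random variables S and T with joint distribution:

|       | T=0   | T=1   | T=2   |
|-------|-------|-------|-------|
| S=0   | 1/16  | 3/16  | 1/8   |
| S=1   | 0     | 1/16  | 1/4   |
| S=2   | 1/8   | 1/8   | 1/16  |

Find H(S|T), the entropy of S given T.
Marginal P(T) (column sums):
  P(T=0) = 1/16 + 0 + 1/8 = 3/16
  P(T=1) = 3/16 + 1/16 + 1/8 = 3/8
  P(T=2) = 1/8 + 1/4 + 1/16 = 7/16

H(S|T) = -Σ P(S,T)·log₂ P(S|T), where P(S|T) = P(S,T) / P(T)
  (cells with P(S,T) = 0 contribute 0)
  (S=0,T=0): P(S|T) = (1/16)/(3/16) = 1/3;  -(1/16)·log₂(1/3) = 0.0991
  (S=0,T=1): P(S|T) = (3/16)/(3/8) = 1/2;  -(3/16)·log₂(1/2) = 0.1875
  (S=0,T=2): P(S|T) = (1/8)/(7/16) = 2/7;  -(1/8)·log₂(2/7) = 0.2259
  (S=1,T=1): P(S|T) = (1/16)/(3/8) = 1/6;  -(1/16)·log₂(1/6) = 0.1616
  (S=1,T=2): P(S|T) = (1/4)/(7/16) = 4/7;  -(1/4)·log₂(4/7) = 0.2018
  (S=2,T=0): P(S|T) = (1/8)/(3/16) = 2/3;  -(1/8)·log₂(2/3) = 0.0731
  (S=2,T=1): P(S|T) = (1/8)/(3/8) = 1/3;  -(1/8)·log₂(1/3) = 0.1981
  (S=2,T=2): P(S|T) = (1/16)/(7/16) = 1/7;  -(1/16)·log₂(1/7) = 0.1755
H(S|T) = 0.0991 + 0.1875 + 0.2259 + 0.1616 + 0.2018 + 0.0731 + 0.1981 + 0.1755
  = 1.3226 bits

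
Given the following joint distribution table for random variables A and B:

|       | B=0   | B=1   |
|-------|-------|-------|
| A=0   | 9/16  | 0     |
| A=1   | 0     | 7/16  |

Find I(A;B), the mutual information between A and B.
Marginal P(A) (row sums):
  P(A=0) = 9/16 + 0 = 9/16
  P(A=1) = 0 + 7/16 = 7/16
Marginal P(B) (column sums):
  P(B=0) = 9/16 + 0 = 9/16
  P(B=1) = 0 + 7/16 = 7/16

H(A) = -[(9/16)·log₂(9/16) + (7/16)·log₂(7/16)]
  = 0.4669 + 0.5218
  = 0.9887 bits
H(B) = -[(9/16)·log₂(9/16) + (7/16)·log₂(7/16)]
  = 0.4669 + 0.5218
  = 0.9887 bits
H(A,B) = -[(9/16)·log₂(9/16) + (7/16)·log₂(7/16)]
  = 0.4669 + 0.5218
  = 0.9887 bits

I(A;B) = H(A) + H(B) - H(A,B)
  = 0.9887 + 0.9887 - 0.9887
  = 0.9887 bits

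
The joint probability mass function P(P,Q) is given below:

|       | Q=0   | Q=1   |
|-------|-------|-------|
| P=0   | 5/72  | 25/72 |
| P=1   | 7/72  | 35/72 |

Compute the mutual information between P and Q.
Marginal P(P) (row sums):
  P(P=0) = 5/72 + 25/72 = 5/12
  P(P=1) = 7/72 + 35/72 = 7/12
Marginal P(Q) (column sums):
  P(Q=0) = 5/72 + 7/72 = 1/6
  P(Q=1) = 25/72 + 35/72 = 5/6

H(P) = -[(5/12)·log₂(5/12) + (7/12)·log₂(7/12)]
  = 0.5263 + 0.4536
  = 0.9799 bits
H(Q) = -[(1/6)·log₂(1/6) + (5/6)·log₂(5/6)]
  = 0.4308 + 0.2192
  = 0.6500 bits
H(P,Q) = -[(5/72)·log₂(5/72) + (25/72)·log₂(25/72) + (7/72)·log₂(7/72) + (35/72)·log₂(35/72)]
  = 0.2672 + 0.5299 + 0.3269 + 0.5059
  = 1.6299 bits

I(P;Q) = H(P) + H(Q) - H(P,Q)
  = 0.9799 + 0.6500 - 1.6299
  = 0.0000 bits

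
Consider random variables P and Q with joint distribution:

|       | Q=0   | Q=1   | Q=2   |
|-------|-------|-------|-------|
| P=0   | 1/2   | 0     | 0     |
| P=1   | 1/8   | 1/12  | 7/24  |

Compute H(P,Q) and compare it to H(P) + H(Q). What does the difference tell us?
Marginal P(P) (row sums):
  P(P=0) = 1/2 + 0 + 0 = 1/2
  P(P=1) = 1/8 + 1/12 + 7/24 = 1/2
Marginal P(Q) (column sums):
  P(Q=0) = 1/2 + 1/8 = 5/8
  P(Q=1) = 0 + 1/12 = 1/12
  P(Q=2) = 0 + 7/24 = 7/24

H(P,Q) = -[(1/2)·log₂(1/2) + (1/8)·log₂(1/8) + (1/12)·log₂(1/12) + (7/24)·log₂(7/24)]
  = 0.5000 + 0.3750 + 0.2987 + 0.5185
  = 1.6922 bits
H(P) = -[(1/2)·log₂(1/2) + (1/2)·log₂(1/2)]
  = 0.5000 + 0.5000
  = 1.0000 bits
H(Q) = -[(5/8)·log₂(5/8) + (1/12)·log₂(1/12) + (7/24)·log₂(7/24)]
  = 0.4238 + 0.2987 + 0.5185
  = 1.2410 bits

H(P) + H(Q) = 1.0000 + 1.2410 = 2.2410 bits
Difference: H(P) + H(Q) - H(P,Q) = 2.2410 - 1.6922 = 0.5488 bits = I(P;Q)

The difference is the mutual information; it is positive here, so P and Q are dependent (knowing one reduces uncertainty about the other by 0.5488 bits).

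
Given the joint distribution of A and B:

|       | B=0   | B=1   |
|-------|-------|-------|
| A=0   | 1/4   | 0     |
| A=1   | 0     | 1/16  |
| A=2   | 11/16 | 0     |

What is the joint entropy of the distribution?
H(A,B) = -Σ P(A,B) log₂ P(A,B), summed over the non-zero cells:
H(A,B) = -[(1/4)·log₂(1/4) + (1/16)·log₂(1/16) + (11/16)·log₂(11/16)]
  = 0.5000 + 0.2500 + 0.3716
  = 1.1216 bits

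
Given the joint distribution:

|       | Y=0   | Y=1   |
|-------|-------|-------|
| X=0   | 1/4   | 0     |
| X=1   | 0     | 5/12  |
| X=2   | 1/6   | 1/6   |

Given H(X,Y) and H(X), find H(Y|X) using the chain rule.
From the chain rule: H(X,Y) = H(X) + H(Y|X)
Therefore: H(Y|X) = H(X,Y) - H(X)

H(X,Y) = -[(1/4)·log₂(1/4) + (5/12)·log₂(5/12) + (1/6)·log₂(1/6) + (1/6)·log₂(1/6)]
  = 0.5000 + 0.5263 + 0.4308 + 0.4308
  = 1.8879 bits
Marginal P(X) (row sums):
  P(X=0) = 1/4 + 0 = 1/4
  P(X=1) = 0 + 5/12 = 5/12
  P(X=2) = 1/6 + 1/6 = 1/3
H(X) = -[(1/4)·log₂(1/4) + (5/12)·log₂(5/12) + (1/3)·log₂(1/3)]
  = 0.5000 + 0.5263 + 0.5283
  = 1.5546 bits

H(Y|X) = 1.8879 - 1.5546 = 0.3333 bits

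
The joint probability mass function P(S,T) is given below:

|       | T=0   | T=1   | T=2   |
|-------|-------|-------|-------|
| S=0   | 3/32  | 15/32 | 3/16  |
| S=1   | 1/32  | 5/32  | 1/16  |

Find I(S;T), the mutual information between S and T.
Marginal P(S) (row sums):
  P(S=0) = 3/32 + 15/32 + 3/16 = 3/4
  P(S=1) = 1/32 + 5/32 + 1/16 = 1/4
Marginal P(T) (column sums):
  P(T=0) = 3/32 + 1/32 = 1/8
  P(T=1) = 15/32 + 5/32 = 5/8
  P(T=2) = 3/16 + 1/16 = 1/4

H(S) = -[(3/4)·log₂(3/4) + (1/4)·log₂(1/4)]
  = 0.3113 + 0.5000
  = 0.8113 bits
H(T) = -[(1/8)·log₂(1/8) + (5/8)·log₂(5/8) + (1/4)·log₂(1/4)]
  = 0.3750 + 0.4238 + 0.5000
  = 1.2988 bits
H(S,T) = -[(3/32)·log₂(3/32) + (15/32)·log₂(15/32) + (3/16)·log₂(3/16) + (1/32)·log₂(1/32) + (5/32)·log₂(5/32) + (1/16)·log₂(1/16)]
  = 0.3202 + 0.5124 + 0.4528 + 0.1563 + 0.4184 + 0.2500
  = 2.1101 bits

I(S;T) = H(S) + H(T) - H(S,T)
  = 0.8113 + 1.2988 - 2.1101
  = 0.0000 bits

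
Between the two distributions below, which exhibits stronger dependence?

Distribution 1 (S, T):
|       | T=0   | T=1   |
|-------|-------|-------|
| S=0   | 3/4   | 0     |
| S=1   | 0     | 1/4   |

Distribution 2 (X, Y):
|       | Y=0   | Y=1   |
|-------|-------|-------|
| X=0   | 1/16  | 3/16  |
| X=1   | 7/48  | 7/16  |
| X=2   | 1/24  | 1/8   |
Distribution 1 (S, T):
Marginal P(S) (row sums):
  P(S=0) = 3/4 + 0 = 3/4
  P(S=1) = 0 + 1/4 = 1/4
Marginal P(T) (column sums):
  P(T=0) = 3/4 + 0 = 3/4
  P(T=1) = 0 + 1/4 = 1/4

H(S) = -[(3/4)·log₂(3/4) + (1/4)·log₂(1/4)]
  = 0.3113 + 0.5000
  = 0.8113 bits
H(T) = -[(3/4)·log₂(3/4) + (1/4)·log₂(1/4)]
  = 0.3113 + 0.5000
  = 0.8113 bits
H(S,T) = -[(3/4)·log₂(3/4) + (1/4)·log₂(1/4)]
  = 0.3113 + 0.5000
  = 0.8113 bits

I(S;T) = H(S) + H(T) - H(S,T)
  = 0.8113 + 0.8113 - 0.8113
  = 0.8113 bits

Distribution 2 (X, Y):
Marginal P(X) (row sums):
  P(X=0) = 1/16 + 3/16 = 1/4
  P(X=1) = 7/48 + 7/16 = 7/12
  P(X=2) = 1/24 + 1/8 = 1/6
Marginal P(Y) (column sums):
  P(Y=0) = 1/16 + 7/48 + 1/24 = 1/4
  P(Y=1) = 3/16 + 7/16 + 1/8 = 3/4

H(X) = -[(1/4)·log₂(1/4) + (7/12)·log₂(7/12) + (1/6)·log₂(1/6)]
  = 0.5000 + 0.4536 + 0.4308
  = 1.3844 bits
H(Y) = -[(1/4)·log₂(1/4) + (3/4)·log₂(3/4)]
  = 0.5000 + 0.3113
  = 0.8113 bits
H(X,Y) = -[(1/16)·log₂(1/16) + (3/16)·log₂(3/16) + (7/48)·log₂(7/48) + (7/16)·log₂(7/16) + (1/24)·log₂(1/24) + (1/8)·log₂(1/8)]
  = 0.2500 + 0.4528 + 0.4051 + 0.5218 + 0.1910 + 0.3750
  = 2.1957 bits

I(X;Y) = H(X) + H(Y) - H(X,Y)
  = 1.3844 + 0.8113 - 2.1957
  = 0.0000 bits

I(S;T) = 0.8113 bits > I(X;Y) = 0.0000 bits, so (S, T) has the higher mutual information (stronger dependence).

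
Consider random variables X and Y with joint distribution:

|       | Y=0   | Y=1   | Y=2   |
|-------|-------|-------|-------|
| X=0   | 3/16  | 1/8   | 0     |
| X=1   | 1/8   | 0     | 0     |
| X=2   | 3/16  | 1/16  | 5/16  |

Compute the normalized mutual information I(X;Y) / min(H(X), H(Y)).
Marginal P(X) (row sums):
  P(X=0) = 3/16 + 1/8 + 0 = 5/16
  P(X=1) = 1/8 + 0 + 0 = 1/8
  P(X=2) = 3/16 + 1/16 + 5/16 = 9/16
Marginal P(Y) (column sums):
  P(Y=0) = 3/16 + 1/8 + 3/16 = 1/2
  P(Y=1) = 1/8 + 0 + 1/16 = 3/16
  P(Y=2) = 0 + 0 + 5/16 = 5/16

H(X) = -[(5/16)·log₂(5/16) + (1/8)·log₂(1/8) + (9/16)·log₂(9/16)]
  = 0.5244 + 0.3750 + 0.4669
  = 1.3663 bits
H(Y) = -[(1/2)·log₂(1/2) + (3/16)·log₂(3/16) + (5/16)·log₂(5/16)]
  = 0.5000 + 0.4528 + 0.5244
  = 1.4772 bits
H(X,Y) = -[(3/16)·log₂(3/16) + (1/8)·log₂(1/8) + (1/8)·log₂(1/8) + (3/16)·log₂(3/16) + (1/16)·log₂(1/16) + (5/16)·log₂(5/16)]
  = 0.4528 + 0.3750 + 0.3750 + 0.4528 + 0.2500 + 0.5244
  = 2.4300 bits

I(X;Y) = H(X) + H(Y) - H(X,Y)
  = 1.3663 + 1.4772 - 2.4300
  = 0.4135 bits

min(H(X), H(Y)) = min(1.3663, 1.4772) = 1.3663 bits
Normalized MI = 0.4135 / 1.3663 = 0.3026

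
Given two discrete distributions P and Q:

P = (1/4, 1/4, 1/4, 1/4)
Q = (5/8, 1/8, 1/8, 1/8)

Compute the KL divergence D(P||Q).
D(P||Q) = Σ P(i) log₂(P(i)/Q(i))
  i=0: (1/4) × log₂((1/4)/(5/8)) = (1/4) × log₂(2/5) = -0.3305
  i=1: (1/4) × log₂((1/4)/(1/8)) = (1/4) × log₂(2) = 0.2500
  i=2: (1/4) × log₂((1/4)/(1/8)) = (1/4) × log₂(2) = 0.2500
  i=3: (1/4) × log₂((1/4)/(1/8)) = (1/4) × log₂(2) = 0.2500
D(P||Q) = -0.3305 + 0.2500 + 0.2500 + 0.2500
  = 0.4195 bits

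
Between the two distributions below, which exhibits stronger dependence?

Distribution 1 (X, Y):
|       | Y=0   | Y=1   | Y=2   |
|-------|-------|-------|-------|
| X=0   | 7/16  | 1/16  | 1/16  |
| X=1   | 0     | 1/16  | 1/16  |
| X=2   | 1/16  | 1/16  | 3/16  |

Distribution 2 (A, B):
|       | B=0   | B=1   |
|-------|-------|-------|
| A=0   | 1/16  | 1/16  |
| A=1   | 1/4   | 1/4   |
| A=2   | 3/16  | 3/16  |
Distribution 1 (X, Y):
Marginal P(X) (row sums):
  P(X=0) = 7/16 + 1/16 + 1/16 = 9/16
  P(X=1) = 0 + 1/16 + 1/16 = 1/8
  P(X=2) = 1/16 + 1/16 + 3/16 = 5/16
Marginal P(Y) (column sums):
  P(Y=0) = 7/16 + 0 + 1/16 = 1/2
  P(Y=1) = 1/16 + 1/16 + 1/16 = 3/16
  P(Y=2) = 1/16 + 1/16 + 3/16 = 5/16

H(X) = -[(9/16)·log₂(9/16) + (1/8)·log₂(1/8) + (5/16)·log₂(5/16)]
  = 0.4669 + 0.3750 + 0.5244
  = 1.3663 bits
H(Y) = -[(1/2)·log₂(1/2) + (3/16)·log₂(3/16) + (5/16)·log₂(5/16)]
  = 0.5000 + 0.4528 + 0.5244
  = 1.4772 bits
H(X,Y) = -[(7/16)·log₂(7/16) + (1/16)·log₂(1/16) + (1/16)·log₂(1/16) + (1/16)·log₂(1/16) + (1/16)·log₂(1/16) + (1/16)·log₂(1/16) + (1/16)·log₂(1/16) + (3/16)·log₂(3/16)]
  = 0.5218 + 0.2500 + 0.2500 + 0.2500 + 0.2500 + 0.2500 + 0.2500 + 0.4528
  = 2.4746 bits

I(X;Y) = H(X) + H(Y) - H(X,Y)
  = 1.3663 + 1.4772 - 2.4746
  = 0.3689 bits

Distribution 2 (A, B):
Marginal P(A) (row sums):
  P(A=0) = 1/16 + 1/16 = 1/8
  P(A=1) = 1/4 + 1/4 = 1/2
  P(A=2) = 3/16 + 3/16 = 3/8
Marginal P(B) (column sums):
  P(B=0) = 1/16 + 1/4 + 3/16 = 1/2
  P(B=1) = 1/16 + 1/4 + 3/16 = 1/2

H(A) = -[(1/8)·log₂(1/8) + (1/2)·log₂(1/2) + (3/8)·log₂(3/8)]
  = 0.3750 + 0.5000 + 0.5306
  = 1.4056 bits
H(B) = -[(1/2)·log₂(1/2) + (1/2)·log₂(1/2)]
  = 0.5000 + 0.5000
  = 1.0000 bits
H(A,B) = -[(1/16)·log₂(1/16) + (1/16)·log₂(1/16) + (1/4)·log₂(1/4) + (1/4)·log₂(1/4) + (3/16)·log₂(3/16) + (3/16)·log₂(3/16)]
  = 0.2500 + 0.2500 + 0.5000 + 0.5000 + 0.4528 + 0.4528
  = 2.4056 bits

I(A;B) = H(A) + H(B) - H(A,B)
  = 1.4056 + 1.0000 - 2.4056
  = 0.0000 bits

I(X;Y) = 0.3689 bits > I(A;B) = 0.0000 bits, so (X, Y) has the higher mutual information (stronger dependence).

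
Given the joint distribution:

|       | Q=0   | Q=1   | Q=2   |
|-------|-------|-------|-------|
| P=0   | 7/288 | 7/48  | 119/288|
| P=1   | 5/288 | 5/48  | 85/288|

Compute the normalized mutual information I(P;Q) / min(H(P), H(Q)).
Marginal P(P) (row sums):
  P(P=0) = 7/288 + 7/48 + 119/288 = 7/12
  P(P=1) = 5/288 + 5/48 + 85/288 = 5/12
Marginal P(Q) (column sums):
  P(Q=0) = 7/288 + 5/288 = 1/24
  P(Q=1) = 7/48 + 5/48 = 1/4
  P(Q=2) = 119/288 + 85/288 = 17/24

H(P) = -[(7/12)·log₂(7/12) + (5/12)·log₂(5/12)]
  = 0.4536 + 0.5263
  = 0.9799 bits
H(Q) = -[(1/24)·log₂(1/24) + (1/4)·log₂(1/4) + (17/24)·log₂(17/24)]
  = 0.1910 + 0.5000 + 0.3524
  = 1.0434 bits
H(P,Q) = -[(7/288)·log₂(7/288) + (7/48)·log₂(7/48) + (119/288)·log₂(119/288) + (5/288)·log₂(5/288) + (5/48)·log₂(5/48) + (85/288)·log₂(85/288)]
  = 0.1303 + 0.4051 + 0.5269 + 0.1015 + 0.3399 + 0.5196
  = 2.0233 bits

I(P;Q) = H(P) + H(Q) - H(P,Q)
  = 0.9799 + 1.0434 - 2.0233
  = 0.0000 bits

min(H(P), H(Q)) = min(0.9799, 1.0434) = 0.9799 bits
Normalized MI = 0.0000 / 0.9799 = 0.0000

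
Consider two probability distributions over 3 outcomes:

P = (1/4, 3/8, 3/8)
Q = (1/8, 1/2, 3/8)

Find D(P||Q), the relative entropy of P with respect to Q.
D(P||Q) = Σ P(i) log₂(P(i)/Q(i))
  i=0: (1/4) × log₂((1/4)/(1/8)) = (1/4) × log₂(2) = 0.2500
  i=1: (3/8) × log₂((3/8)/(1/2)) = (3/8) × log₂(3/4) = -0.1556
  i=2: (3/8) × log₂((3/8)/(3/8)) = (3/8) × log₂(1) = 0.0000
D(P||Q) = 0.2500 - 0.1556 + 0.0000
  = 0.0944 bits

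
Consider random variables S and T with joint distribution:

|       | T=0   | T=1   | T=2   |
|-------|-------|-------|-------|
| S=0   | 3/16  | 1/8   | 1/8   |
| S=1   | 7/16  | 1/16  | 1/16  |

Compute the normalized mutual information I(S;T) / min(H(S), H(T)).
Marginal P(S) (row sums):
  P(S=0) = 3/16 + 1/8 + 1/8 = 7/16
  P(S=1) = 7/16 + 1/16 + 1/16 = 9/16
Marginal P(T) (column sums):
  P(T=0) = 3/16 + 7/16 = 5/8
  P(T=1) = 1/8 + 1/16 = 3/16
  P(T=2) = 1/8 + 1/16 = 3/16

H(S) = -[(7/16)·log₂(7/16) + (9/16)·log₂(9/16)]
  = 0.5218 + 0.4669
  = 0.9887 bits
H(T) = -[(5/8)·log₂(5/8) + (3/16)·log₂(3/16) + (3/16)·log₂(3/16)]
  = 0.4238 + 0.4528 + 0.4528
  = 1.3294 bits
H(S,T) = -[(3/16)·log₂(3/16) + (1/8)·log₂(1/8) + (1/8)·log₂(1/8) + (7/16)·log₂(7/16) + (1/16)·log₂(1/16) + (1/16)·log₂(1/16)]
  = 0.4528 + 0.3750 + 0.3750 + 0.5218 + 0.2500 + 0.2500
  = 2.2246 bits

I(S;T) = H(S) + H(T) - H(S,T)
  = 0.9887 + 1.3294 - 2.2246
  = 0.0935 bits

min(H(S), H(T)) = min(0.9887, 1.3294) = 0.9887 bits
Normalized MI = 0.0935 / 0.9887 = 0.0946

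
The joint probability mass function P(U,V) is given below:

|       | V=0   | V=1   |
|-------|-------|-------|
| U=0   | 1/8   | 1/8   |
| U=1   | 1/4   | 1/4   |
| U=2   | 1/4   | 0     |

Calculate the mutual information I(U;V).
Marginal P(U) (row sums):
  P(U=0) = 1/8 + 1/8 = 1/4
  P(U=1) = 1/4 + 1/4 = 1/2
  P(U=2) = 1/4 + 0 = 1/4
Marginal P(V) (column sums):
  P(V=0) = 1/8 + 1/4 + 1/4 = 5/8
  P(V=1) = 1/8 + 1/4 + 0 = 3/8

H(U) = -[(1/4)·log₂(1/4) + (1/2)·log₂(1/2) + (1/4)·log₂(1/4)]
  = 0.5000 + 0.5000 + 0.5000
  = 1.5000 bits
H(V) = -[(5/8)·log₂(5/8) + (3/8)·log₂(3/8)]
  = 0.4238 + 0.5306
  = 0.9544 bits
H(U,V) = -[(1/8)·log₂(1/8) + (1/8)·log₂(1/8) + (1/4)·log₂(1/4) + (1/4)·log₂(1/4) + (1/4)·log₂(1/4)]
  = 0.3750 + 0.3750 + 0.5000 + 0.5000 + 0.5000
  = 2.2500 bits

I(U;V) = H(U) + H(V) - H(U,V)
  = 1.5000 + 0.9544 - 2.2500
  = 0.2044 bits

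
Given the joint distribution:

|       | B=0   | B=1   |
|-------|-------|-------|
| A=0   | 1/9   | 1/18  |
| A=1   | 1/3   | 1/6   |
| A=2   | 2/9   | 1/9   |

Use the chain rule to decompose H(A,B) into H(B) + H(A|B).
By the chain rule: H(A,B) = H(B) + H(A|B)

Marginal P(B) (column sums):
  P(B=0) = 1/9 + 1/3 + 2/9 = 2/3
  P(B=1) = 1/18 + 1/6 + 1/9 = 1/3
H(B) = -[(2/3)·log₂(2/3) + (1/3)·log₂(1/3)]
  = 0.3900 + 0.5283
  = 0.9183 bits
H(A|B) = -Σ P(A,B)·log₂ P(A|B), where P(A|B) = P(A,B) / P(B)
  (A=0,B=0): P(A|B) = (1/9)/(2/3) = 1/6;  -(1/9)·log₂(1/6) = 0.2872
  (A=0,B=1): P(A|B) = (1/18)/(1/3) = 1/6;  -(1/18)·log₂(1/6) = 0.1436
  (A=1,B=0): P(A|B) = (1/3)/(2/3) = 1/2;  -(1/3)·log₂(1/2) = 0.3333
  (A=1,B=1): P(A|B) = (1/6)/(1/3) = 1/2;  -(1/6)·log₂(1/2) = 0.1667
  (A=2,B=0): P(A|B) = (2/9)/(2/3) = 1/3;  -(2/9)·log₂(1/3) = 0.3522
  (A=2,B=1): P(A|B) = (1/9)/(1/3) = 1/3;  -(1/9)·log₂(1/3) = 0.1761
H(A|B) = 0.2872 + 0.1436 + 0.3333 + 0.1667 + 0.3522 + 0.1761
  = 1.4591 bits

H(A,B) = H(B) + H(A|B) = 0.9183 + 1.4591 = 2.3774 bits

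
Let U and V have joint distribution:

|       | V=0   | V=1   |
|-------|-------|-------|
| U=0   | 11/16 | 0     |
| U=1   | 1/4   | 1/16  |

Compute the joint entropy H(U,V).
H(U,V) = -Σ P(U,V) log₂ P(U,V), summed over the non-zero cells:
H(U,V) = -[(11/16)·log₂(11/16) + (1/4)·log₂(1/4) + (1/16)·log₂(1/16)]
  = 0.3716 + 0.5000 + 0.2500
  = 1.1216 bits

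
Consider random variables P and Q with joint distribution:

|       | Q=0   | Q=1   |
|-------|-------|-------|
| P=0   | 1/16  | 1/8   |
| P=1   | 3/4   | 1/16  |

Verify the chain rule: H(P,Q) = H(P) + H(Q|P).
Left side:
H(P,Q) = -[(1/16)·log₂(1/16) + (1/8)·log₂(1/8) + (3/4)·log₂(3/4) + (1/16)·log₂(1/16)]
  = 0.2500 + 0.3750 + 0.3113 + 0.2500
  = 1.1863 bits

Right side:
Marginal P(P) (row sums):
  P(P=0) = 1/16 + 1/8 = 3/16
  P(P=1) = 3/4 + 1/16 = 13/16
H(P) = -[(3/16)·log₂(3/16) + (13/16)·log₂(13/16)]
  = 0.4528 + 0.2434
  = 0.6962 bits
H(Q|P) = -Σ P(P,Q)·log₂ P(Q|P), where P(Q|P) = P(P,Q) / P(P)
  (P=0,Q=0): P(Q|P) = (1/16)/(3/16) = 1/3;  -(1/16)·log₂(1/3) = 0.0991
  (P=0,Q=1): P(Q|P) = (1/8)/(3/16) = 2/3;  -(1/8)·log₂(2/3) = 0.0731
  (P=1,Q=0): P(Q|P) = (3/4)/(13/16) = 12/13;  -(3/4)·log₂(12/13) = 0.0866
  (P=1,Q=1): P(Q|P) = (1/16)/(13/16) = 1/13;  -(1/16)·log₂(1/13) = 0.2313
H(Q|P) = 0.0991 + 0.0731 + 0.0866 + 0.2313
  = 0.4901 bits
H(P) + H(Q|P) = 0.6962 + 0.4901 = 1.1863 bits

Both sides equal 1.1863 bits, so the chain rule holds ✓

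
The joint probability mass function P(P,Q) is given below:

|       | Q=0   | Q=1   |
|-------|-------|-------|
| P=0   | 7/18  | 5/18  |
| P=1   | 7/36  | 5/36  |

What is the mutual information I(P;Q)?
Marginal P(P) (row sums):
  P(P=0) = 7/18 + 5/18 = 2/3
  P(P=1) = 7/36 + 5/36 = 1/3
Marginal P(Q) (column sums):
  P(Q=0) = 7/18 + 7/36 = 7/12
  P(Q=1) = 5/18 + 5/36 = 5/12

H(P) = -[(2/3)·log₂(2/3) + (1/3)·log₂(1/3)]
  = 0.3900 + 0.5283
  = 0.9183 bits
H(Q) = -[(7/12)·log₂(7/12) + (5/12)·log₂(5/12)]
  = 0.4536 + 0.5263
  = 0.9799 bits
H(P,Q) = -[(7/18)·log₂(7/18) + (5/18)·log₂(5/18) + (7/36)·log₂(7/36) + (5/36)·log₂(5/36)]
  = 0.5299 + 0.5133 + 0.4594 + 0.3956
  = 1.8982 bits

I(P;Q) = H(P) + H(Q) - H(P,Q)
  = 0.9183 + 0.9799 - 1.8982
  = 0.0000 bits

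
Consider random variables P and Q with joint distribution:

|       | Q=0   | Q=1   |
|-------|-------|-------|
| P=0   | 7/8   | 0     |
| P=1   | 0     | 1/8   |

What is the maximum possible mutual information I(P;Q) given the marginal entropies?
The upper bound on mutual information is I(P;Q) ≤ min(H(P), H(Q)).

Marginal P(P) (row sums):
  P(P=0) = 7/8 + 0 = 7/8
  P(P=1) = 0 + 1/8 = 1/8
Marginal P(Q) (column sums):
  P(Q=0) = 7/8 + 0 = 7/8
  P(Q=1) = 0 + 1/8 = 1/8

H(P) = -[(7/8)·log₂(7/8) + (1/8)·log₂(1/8)]
  = 0.1686 + 0.3750
  = 0.5436 bits
H(Q) = -[(7/8)·log₂(7/8) + (1/8)·log₂(1/8)]
  = 0.1686 + 0.3750
  = 0.5436 bits

Maximum possible I(P;Q) = min(0.5436, 0.5436) = 0.5436 bits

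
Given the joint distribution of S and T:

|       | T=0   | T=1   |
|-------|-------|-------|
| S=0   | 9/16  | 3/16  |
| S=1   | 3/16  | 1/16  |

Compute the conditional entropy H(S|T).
Marginal P(T) (column sums):
  P(T=0) = 9/16 + 3/16 = 3/4
  P(T=1) = 3/16 + 1/16 = 1/4

H(S|T) = -Σ P(S,T)·log₂ P(S|T), where P(S|T) = P(S,T) / P(T)
  (S=0,T=0): P(S|T) = (9/16)/(3/4) = 3/4;  -(9/16)·log₂(3/4) = 0.2335
  (S=0,T=1): P(S|T) = (3/16)/(1/4) = 3/4;  -(3/16)·log₂(3/4) = 0.0778
  (S=1,T=0): P(S|T) = (3/16)/(3/4) = 1/4;  -(3/16)·log₂(1/4) = 0.3750
  (S=1,T=1): P(S|T) = (1/16)/(1/4) = 1/4;  -(1/16)·log₂(1/4) = 0.1250
H(S|T) = 0.2335 + 0.0778 + 0.3750 + 0.1250
  = 0.8113 bits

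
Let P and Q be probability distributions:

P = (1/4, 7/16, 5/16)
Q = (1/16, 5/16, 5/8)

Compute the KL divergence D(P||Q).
D(P||Q) = Σ P(i) log₂(P(i)/Q(i))
  i=0: (1/4) × log₂((1/4)/(1/16)) = (1/4) × log₂(4) = 0.5000
  i=1: (7/16) × log₂((7/16)/(5/16)) = (7/16) × log₂(7/5) = 0.2124
  i=2: (5/16) × log₂((5/16)/(5/8)) = (5/16) × log₂(1/2) = -0.3125
D(P||Q) = 0.5000 + 0.2124 - 0.3125
  = 0.3999 bits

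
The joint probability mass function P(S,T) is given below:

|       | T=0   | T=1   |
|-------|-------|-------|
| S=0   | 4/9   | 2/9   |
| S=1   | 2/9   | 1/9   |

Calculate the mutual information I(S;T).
Marginal P(S) (row sums):
  P(S=0) = 4/9 + 2/9 = 2/3
  P(S=1) = 2/9 + 1/9 = 1/3
Marginal P(T) (column sums):
  P(T=0) = 4/9 + 2/9 = 2/3
  P(T=1) = 2/9 + 1/9 = 1/3

H(S) = -[(2/3)·log₂(2/3) + (1/3)·log₂(1/3)]
  = 0.3900 + 0.5283
  = 0.9183 bits
H(T) = -[(2/3)·log₂(2/3) + (1/3)·log₂(1/3)]
  = 0.3900 + 0.5283
  = 0.9183 bits
H(S,T) = -[(4/9)·log₂(4/9) + (2/9)·log₂(2/9) + (2/9)·log₂(2/9) + (1/9)·log₂(1/9)]
  = 0.5200 + 0.4822 + 0.4822 + 0.3522
  = 1.8366 bits

I(S;T) = H(S) + H(T) - H(S,T)
  = 0.9183 + 0.9183 - 1.8366
  = 0.0000 bits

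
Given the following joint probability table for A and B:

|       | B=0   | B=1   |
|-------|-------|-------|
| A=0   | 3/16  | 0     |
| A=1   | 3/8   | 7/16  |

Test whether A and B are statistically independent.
Marginal P(A) (row sums):
  P(A=0) = 3/16 + 0 = 3/16
  P(A=1) = 3/8 + 7/16 = 13/16
Marginal P(B) (column sums):
  P(B=0) = 3/16 + 3/8 = 9/16
  P(B=1) = 0 + 7/16 = 7/16

A and B are independent iff P(A=i,B=j) = P(A=i)·P(B=j) for every cell.
  P(A=0)·P(B=0) = 3/16 × 9/16 = 27/256, but P(A=0,B=0) = 3/16 ✗

No, A and B are not independent. Quantitatively, I(A;B) > 0:

H(A) = -[(3/16)·log₂(3/16) + (13/16)·log₂(13/16)]
  = 0.4528 + 0.2434
  = 0.6962 bits
H(B) = -[(9/16)·log₂(9/16) + (7/16)·log₂(7/16)]
  = 0.4669 + 0.5218
  = 0.9887 bits
H(A,B) = -[(3/16)·log₂(3/16) + (3/8)·log₂(3/8) + (7/16)·log₂(7/16)]
  = 0.4528 + 0.5306 + 0.5218
  = 1.5052 bits
I(A;B) = H(A) + H(B) - H(A,B) = 0.6962 + 0.9887 - 1.5052 = 0.1797 bits > 0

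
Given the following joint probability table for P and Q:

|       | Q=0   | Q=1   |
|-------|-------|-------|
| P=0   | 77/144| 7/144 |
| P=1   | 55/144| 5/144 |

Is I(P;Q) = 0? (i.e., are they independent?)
Marginal P(P) (row sums):
  P(P=0) = 77/144 + 7/144 = 7/12
  P(P=1) = 55/144 + 5/144 = 5/12
Marginal P(Q) (column sums):
  P(Q=0) = 77/144 + 55/144 = 11/12
  P(Q=1) = 7/144 + 5/144 = 1/12

P and Q are independent iff P(P=i,Q=j) = P(P=i)·P(Q=j) for every cell.
  P(P=0)·P(Q=0) = 7/12 × 11/12 = 77/144 = P(P=0,Q=0) ✓
  P(P=0)·P(Q=1) = 7/12 × 1/12 = 7/144 = P(P=0,Q=1) ✓
  P(P=1)·P(Q=0) = 5/12 × 11/12 = 55/144 = P(P=1,Q=0) ✓
  P(P=1)·P(Q=1) = 5/12 × 1/12 = 5/144 = P(P=1,Q=1) ✓

Yes, P and Q are independent: every cell factors, so I(P;Q) = 0 bits.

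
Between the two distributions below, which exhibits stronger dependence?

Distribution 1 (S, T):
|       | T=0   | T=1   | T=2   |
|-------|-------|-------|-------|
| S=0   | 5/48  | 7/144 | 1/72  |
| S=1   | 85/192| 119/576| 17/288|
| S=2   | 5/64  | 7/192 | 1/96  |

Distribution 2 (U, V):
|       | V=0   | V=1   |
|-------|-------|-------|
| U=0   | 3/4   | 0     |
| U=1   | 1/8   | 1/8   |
Distribution 1 (S, T):
Marginal P(S) (row sums):
  P(S=0) = 5/48 + 7/144 + 1/72 = 1/6
  P(S=1) = 85/192 + 119/576 + 17/288 = 17/24
  P(S=2) = 5/64 + 7/192 + 1/96 = 1/8
Marginal P(T) (column sums):
  P(T=0) = 5/48 + 85/192 + 5/64 = 5/8
  P(T=1) = 7/144 + 119/576 + 7/192 = 7/24
  P(T=2) = 1/72 + 17/288 + 1/96 = 1/12

H(S) = -[(1/6)·log₂(1/6) + (17/24)·log₂(17/24) + (1/8)·log₂(1/8)]
  = 0.4308 + 0.3524 + 0.3750
  = 1.1582 bits
H(T) = -[(5/8)·log₂(5/8) + (7/24)·log₂(7/24) + (1/12)·log₂(1/12)]
  = 0.4238 + 0.5185 + 0.2987
  = 1.2410 bits
H(S,T) = -[(5/48)·log₂(5/48) + (7/144)·log₂(7/144) + (1/72)·log₂(1/72) + (85/192)·log₂(85/192) + (119/576)·log₂(119/576) + (17/288)·log₂(17/288) + (5/64)·log₂(5/64) + (7/192)·log₂(7/192) + (1/96)·log₂(1/96)]
  = 0.3399 + 0.2121 + 0.0857 + 0.5204 + 0.4700 + 0.2410 + 0.2873 + 0.1742 + 0.0686
  = 2.3992 bits

I(S;T) = H(S) + H(T) - H(S,T)
  = 1.1582 + 1.2410 - 2.3992
  = 0.0000 bits

Distribution 2 (U, V):
Marginal P(U) (row sums):
  P(U=0) = 3/4 + 0 = 3/4
  P(U=1) = 1/8 + 1/8 = 1/4
Marginal P(V) (column sums):
  P(V=0) = 3/4 + 1/8 = 7/8
  P(V=1) = 0 + 1/8 = 1/8

H(U) = -[(3/4)·log₂(3/4) + (1/4)·log₂(1/4)]
  = 0.3113 + 0.5000
  = 0.8113 bits
H(V) = -[(7/8)·log₂(7/8) + (1/8)·log₂(1/8)]
  = 0.1686 + 0.3750
  = 0.5436 bits
H(U,V) = -[(3/4)·log₂(3/4) + (1/8)·log₂(1/8) + (1/8)·log₂(1/8)]
  = 0.3113 + 0.3750 + 0.3750
  = 1.0613 bits

I(U;V) = H(U) + H(V) - H(U,V)
  = 0.8113 + 0.5436 - 1.0613
  = 0.2936 bits

I(U;V) = 0.2936 bits > I(S;T) = 0.0000 bits, so (U, V) has the higher mutual information (stronger dependence).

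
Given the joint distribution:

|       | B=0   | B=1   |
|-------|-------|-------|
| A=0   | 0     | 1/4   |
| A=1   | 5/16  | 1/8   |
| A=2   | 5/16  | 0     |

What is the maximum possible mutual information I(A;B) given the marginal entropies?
The upper bound on mutual information is I(A;B) ≤ min(H(A), H(B)).

Marginal P(A) (row sums):
  P(A=0) = 0 + 1/4 = 1/4
  P(A=1) = 5/16 + 1/8 = 7/16
  P(A=2) = 5/16 + 0 = 5/16
Marginal P(B) (column sums):
  P(B=0) = 0 + 5/16 + 5/16 = 5/8
  P(B=1) = 1/4 + 1/8 + 0 = 3/8

H(A) = -[(1/4)·log₂(1/4) + (7/16)·log₂(7/16) + (5/16)·log₂(5/16)]
  = 0.5000 + 0.5218 + 0.5244
  = 1.5462 bits
H(B) = -[(5/8)·log₂(5/8) + (3/8)·log₂(3/8)]
  = 0.4238 + 0.5306
  = 0.9544 bits

Maximum possible I(A;B) = min(1.5462, 0.9544) = 0.9544 bits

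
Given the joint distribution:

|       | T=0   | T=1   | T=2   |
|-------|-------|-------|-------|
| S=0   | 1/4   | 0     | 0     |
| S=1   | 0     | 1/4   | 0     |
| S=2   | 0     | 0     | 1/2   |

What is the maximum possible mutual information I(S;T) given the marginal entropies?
The upper bound on mutual information is I(S;T) ≤ min(H(S), H(T)).

Marginal P(S) (row sums):
  P(S=0) = 1/4 + 0 + 0 = 1/4
  P(S=1) = 0 + 1/4 + 0 = 1/4
  P(S=2) = 0 + 0 + 1/2 = 1/2
Marginal P(T) (column sums):
  P(T=0) = 1/4 + 0 + 0 = 1/4
  P(T=1) = 0 + 1/4 + 0 = 1/4
  P(T=2) = 0 + 0 + 1/2 = 1/2

H(S) = -[(1/4)·log₂(1/4) + (1/4)·log₂(1/4) + (1/2)·log₂(1/2)]
  = 0.5000 + 0.5000 + 0.5000
  = 1.5000 bits
H(T) = -[(1/4)·log₂(1/4) + (1/4)·log₂(1/4) + (1/2)·log₂(1/2)]
  = 0.5000 + 0.5000 + 0.5000
  = 1.5000 bits

Maximum possible I(S;T) = min(1.5000, 1.5000) = 1.5000 bits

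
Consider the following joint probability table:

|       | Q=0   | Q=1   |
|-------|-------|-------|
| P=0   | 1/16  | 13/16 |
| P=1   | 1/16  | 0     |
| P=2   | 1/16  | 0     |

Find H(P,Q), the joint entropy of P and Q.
H(P,Q) = -Σ P(P,Q) log₂ P(P,Q), summed over the non-zero cells:
H(P,Q) = -[(1/16)·log₂(1/16) + (13/16)·log₂(13/16) + (1/16)·log₂(1/16) + (1/16)·log₂(1/16)]
  = 0.2500 + 0.2434 + 0.2500 + 0.2500
  = 0.9934 bits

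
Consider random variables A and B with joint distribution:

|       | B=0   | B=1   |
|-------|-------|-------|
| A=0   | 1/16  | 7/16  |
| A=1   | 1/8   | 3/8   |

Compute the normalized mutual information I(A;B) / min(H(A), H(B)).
Marginal P(A) (row sums):
  P(A=0) = 1/16 + 7/16 = 1/2
  P(A=1) = 1/8 + 3/8 = 1/2
Marginal P(B) (column sums):
  P(B=0) = 1/16 + 1/8 = 3/16
  P(B=1) = 7/16 + 3/8 = 13/16

H(A) = -[(1/2)·log₂(1/2) + (1/2)·log₂(1/2)]
  = 0.5000 + 0.5000
  = 1.0000 bits
H(B) = -[(3/16)·log₂(3/16) + (13/16)·log₂(13/16)]
  = 0.4528 + 0.2434
  = 0.6962 bits
H(A,B) = -[(1/16)·log₂(1/16) + (7/16)·log₂(7/16) + (1/8)·log₂(1/8) + (3/8)·log₂(3/8)]
  = 0.2500 + 0.5218 + 0.3750 + 0.5306
  = 1.6774 bits

I(A;B) = H(A) + H(B) - H(A,B)
  = 1.0000 + 0.6962 - 1.6774
  = 0.0188 bits

min(H(A), H(B)) = min(1.0000, 0.6962) = 0.6962 bits
Normalized MI = 0.0188 / 0.6962 = 0.0270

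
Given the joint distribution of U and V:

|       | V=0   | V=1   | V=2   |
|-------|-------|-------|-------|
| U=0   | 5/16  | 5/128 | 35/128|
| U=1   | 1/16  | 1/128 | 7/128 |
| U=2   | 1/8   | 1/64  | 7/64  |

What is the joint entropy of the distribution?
H(U,V) = -Σ P(U,V) log₂ P(U,V), summed over the non-zero cells:
H(U,V) = -[(5/16)·log₂(5/16) + (5/128)·log₂(5/128) + (35/128)·log₂(35/128) + (1/16)·log₂(1/16) + (1/128)·log₂(1/128) + (7/128)·log₂(7/128) + (1/8)·log₂(1/8) + (1/64)·log₂(1/64) + (7/64)·log₂(7/64)]
  = 0.5244 + 0.1827 + 0.5115 + 0.2500 + 0.0547 + 0.2293 + 0.3750 + 0.0938 + 0.3492
  = 2.5706 bits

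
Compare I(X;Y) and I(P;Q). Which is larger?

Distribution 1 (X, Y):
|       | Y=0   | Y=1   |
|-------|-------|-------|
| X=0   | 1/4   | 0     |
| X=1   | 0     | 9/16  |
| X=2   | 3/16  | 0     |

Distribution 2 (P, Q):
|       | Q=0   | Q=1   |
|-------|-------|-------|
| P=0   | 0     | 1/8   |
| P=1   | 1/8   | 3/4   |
Distribution 1 (X, Y):
Marginal P(X) (row sums):
  P(X=0) = 1/4 + 0 = 1/4
  P(X=1) = 0 + 9/16 = 9/16
  P(X=2) = 3/16 + 0 = 3/16
Marginal P(Y) (column sums):
  P(Y=0) = 1/4 + 0 + 3/16 = 7/16
  P(Y=1) = 0 + 9/16 + 0 = 9/16

H(X) = -[(1/4)·log₂(1/4) + (9/16)·log₂(9/16) + (3/16)·log₂(3/16)]
  = 0.5000 + 0.4669 + 0.4528
  = 1.4197 bits
H(Y) = -[(7/16)·log₂(7/16) + (9/16)·log₂(9/16)]
  = 0.5218 + 0.4669
  = 0.9887 bits
H(X,Y) = -[(1/4)·log₂(1/4) + (9/16)·log₂(9/16) + (3/16)·log₂(3/16)]
  = 0.5000 + 0.4669 + 0.4528
  = 1.4197 bits

I(X;Y) = H(X) + H(Y) - H(X,Y)
  = 1.4197 + 0.9887 - 1.4197
  = 0.9887 bits

Distribution 2 (P, Q):
Marginal P(P) (row sums):
  P(P=0) = 0 + 1/8 = 1/8
  P(P=1) = 1/8 + 3/4 = 7/8
Marginal P(Q) (column sums):
  P(Q=0) = 0 + 1/8 = 1/8
  P(Q=1) = 1/8 + 3/4 = 7/8

H(P) = -[(1/8)·log₂(1/8) + (7/8)·log₂(7/8)]
  = 0.3750 + 0.1686
  = 0.5436 bits
H(Q) = -[(1/8)·log₂(1/8) + (7/8)·log₂(7/8)]
  = 0.3750 + 0.1686
  = 0.5436 bits
H(P,Q) = -[(1/8)·log₂(1/8) + (1/8)·log₂(1/8) + (3/4)·log₂(3/4)]
  = 0.3750 + 0.3750 + 0.3113
  = 1.0613 bits

I(P;Q) = H(P) + H(Q) - H(P,Q)
  = 0.5436 + 0.5436 - 1.0613
  = 0.0259 bits

I(X;Y) = 0.9887 bits > I(P;Q) = 0.0259 bits, so (X, Y) has the higher mutual information (stronger dependence).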